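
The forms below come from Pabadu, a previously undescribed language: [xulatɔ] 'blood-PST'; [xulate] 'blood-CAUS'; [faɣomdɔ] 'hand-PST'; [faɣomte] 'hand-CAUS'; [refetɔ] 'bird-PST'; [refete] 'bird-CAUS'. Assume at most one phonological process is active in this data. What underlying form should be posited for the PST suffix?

The PST suffix surfaces as [-dɔ] and [-tɔ], depending on the final segment of the stem.
The CAUS suffix, which begins with [t], is invariant after every stem; so [t] is not altered by any rule here.
So the underlying form is /-dɔ/, and voiced stops become voiceless after a vowel.

/-dɔ/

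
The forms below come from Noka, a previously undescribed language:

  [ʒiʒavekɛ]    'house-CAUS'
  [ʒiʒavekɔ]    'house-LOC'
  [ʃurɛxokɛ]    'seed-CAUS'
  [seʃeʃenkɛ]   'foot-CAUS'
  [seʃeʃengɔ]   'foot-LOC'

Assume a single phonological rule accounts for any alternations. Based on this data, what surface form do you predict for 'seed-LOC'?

[ʃurɛxokɔ]

The LOC morpheme has two allomorphs, [-gɔ] and [-kɔ].
By contrast the CAUS suffix keeps its initial [k] throughout — that segment must be underlying.
So the underlying form is /-gɔ/, and voiced stops become voiceless after a vowel.
After 'seed', which ends in a vowel, the suffix surfaces as [-kɔ], giving [ʃurɛxokɔ].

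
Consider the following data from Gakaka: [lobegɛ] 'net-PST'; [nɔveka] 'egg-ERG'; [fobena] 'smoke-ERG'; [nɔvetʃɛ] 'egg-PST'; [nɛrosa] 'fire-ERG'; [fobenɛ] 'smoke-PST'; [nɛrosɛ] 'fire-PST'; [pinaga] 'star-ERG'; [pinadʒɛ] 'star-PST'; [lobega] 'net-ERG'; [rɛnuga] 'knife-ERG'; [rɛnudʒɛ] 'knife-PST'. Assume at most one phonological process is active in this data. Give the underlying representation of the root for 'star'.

/pinadʒ/

In [pinadʒɛ] and [pinaga] the final segment of 'star' alternates: [dʒ] ~ [g].
But 'net' keeps [g] in both environments ([lobegɛ], [lobega]), so there is no rule changing /g/ to [dʒ] before the PST suffix.
Therefore /dʒ/ is basic and [g] is derived by depalatalization (palato-alveolar /tʃ/ and /dʒ/ become [k] and [g] when no front vowel follows).
The underlying form of 'star' is therefore /pinadʒ/.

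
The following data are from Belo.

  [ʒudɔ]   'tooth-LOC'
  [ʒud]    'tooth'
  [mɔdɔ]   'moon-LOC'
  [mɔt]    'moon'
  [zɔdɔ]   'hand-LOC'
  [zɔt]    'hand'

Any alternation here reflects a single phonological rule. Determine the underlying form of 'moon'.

The root 'moon' surfaces as [mɔdɔ] and [mɔt], with a stem-final [d] ~ [t] alternation.
The stem 'tooth' ([ʒudɔ], [ʒud]) shows [d] unchanged in both environments, so [d] cannot be basic with [t] derived in isolation.
The underlying segment must be /t/; voiceless stops become voiced between vowels, yielding [d] there.

/mɔt/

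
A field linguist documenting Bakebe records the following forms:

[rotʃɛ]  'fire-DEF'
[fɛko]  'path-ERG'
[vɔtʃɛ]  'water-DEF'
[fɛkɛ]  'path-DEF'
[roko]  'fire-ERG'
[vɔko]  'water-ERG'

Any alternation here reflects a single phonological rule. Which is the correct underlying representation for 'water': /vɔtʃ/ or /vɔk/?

/vɔtʃ/

The root 'water' surfaces as [vɔtʃɛ] and [vɔko], with a stem-final [tʃ] ~ [k] alternation.
The stem 'path' ([fɛkɛ], [fɛko]) shows [k] unchanged in both environments, so [k] cannot be basic with [tʃ] derived before the DEF suffix.
Therefore /tʃ/ is basic and [k] is derived by depalatalization (palato-alveolar /tʃ/ becomes [k] when no front vowel follows).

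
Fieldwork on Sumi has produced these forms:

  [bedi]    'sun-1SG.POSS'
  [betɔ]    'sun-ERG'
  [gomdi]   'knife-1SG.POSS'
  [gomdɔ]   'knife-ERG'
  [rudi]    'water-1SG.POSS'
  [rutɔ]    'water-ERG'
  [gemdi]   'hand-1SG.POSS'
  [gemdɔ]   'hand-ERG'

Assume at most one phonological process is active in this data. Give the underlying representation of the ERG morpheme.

The ERG morpheme has two allomorphs, [-dɔ] and [-tɔ].
By contrast the 1SG.POSS suffix keeps its initial [d] throughout — that segment must be underlying.
So the underlying form is /-tɔ/, and voiceless stops become voiced after a nasal.

/-tɔ/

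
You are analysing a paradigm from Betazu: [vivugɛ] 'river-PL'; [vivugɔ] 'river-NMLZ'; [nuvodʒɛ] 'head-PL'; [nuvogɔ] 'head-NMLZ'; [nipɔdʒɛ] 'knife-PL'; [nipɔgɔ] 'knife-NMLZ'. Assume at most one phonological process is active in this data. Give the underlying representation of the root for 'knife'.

/nipɔdʒ/

The stem for 'knife' ends in [dʒ] in [nipɔdʒɛ] but [g] in [nipɔgɔ].
The stem 'river' ([vivugɛ], [vivugɔ]) shows [g] unchanged in both environments, so [g] cannot be basic with [dʒ] derived before the PL suffix.
The underlying segment must be /dʒ/; palato-alveolar /dʒ/ becomes [g] when no front vowel follows, yielding [g] there.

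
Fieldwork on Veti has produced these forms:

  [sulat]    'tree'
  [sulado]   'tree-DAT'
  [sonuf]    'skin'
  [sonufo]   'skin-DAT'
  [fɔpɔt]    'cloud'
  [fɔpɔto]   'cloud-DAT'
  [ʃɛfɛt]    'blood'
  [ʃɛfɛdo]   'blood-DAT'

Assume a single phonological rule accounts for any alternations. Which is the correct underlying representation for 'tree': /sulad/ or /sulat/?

/sulad/

The stem for 'tree' ends in [t] in [sulat] but [d] in [sulado].
If /t/ were underlying and a rule turned it into [d] before the DAT suffix, 'cloud' would also alternate; but it has [t] in both [fɔpɔt] and [fɔpɔto].
The alternation reflects word-final obstruent devoicing: voiced obstruents become voiceless word-finally. /d/ is underlying.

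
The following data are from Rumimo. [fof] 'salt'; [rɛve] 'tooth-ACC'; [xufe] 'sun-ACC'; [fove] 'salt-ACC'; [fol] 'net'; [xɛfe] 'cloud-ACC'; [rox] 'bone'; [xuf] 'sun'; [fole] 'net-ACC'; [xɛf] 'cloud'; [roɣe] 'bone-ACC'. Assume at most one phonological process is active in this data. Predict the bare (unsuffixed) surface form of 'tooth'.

[rɛf]

In [fof] and [fove] the final segment of 'salt' alternates: [f] ~ [v].
But 'cloud' keeps [f] in both environments ([xɛf], [xɛfe]), so there is no rule changing /f/ to [v] before the ACC suffix.
The alternation reflects word-final obstruent devoicing: voiced obstruents become voiceless word-finally. /v/ is underlying.
From [rɛve] the stem 'tooth' is /rɛv/; word-finally this yields [rɛf].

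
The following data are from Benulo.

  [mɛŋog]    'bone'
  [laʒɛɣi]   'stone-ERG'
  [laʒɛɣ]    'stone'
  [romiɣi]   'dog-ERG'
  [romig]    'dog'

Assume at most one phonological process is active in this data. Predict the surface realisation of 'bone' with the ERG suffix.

[mɛŋoɣi]

The root 'dog' surfaces as [romiɣi] and [romig], with a stem-final [ɣ] ~ [g] alternation.
But 'stone' keeps [ɣ] in both environments ([laʒɛɣi], [laʒɛɣ]), so there is no rule changing /ɣ/ to [g] in isolation.
The underlying segment must be /g/; voiced stops become fricatives between vowels, yielding [ɣ] there.
The one attested form of 'bone', [mɛŋog], shows underlying /mɛŋog/. Applying the same rule between vowels gives [mɛŋoɣi].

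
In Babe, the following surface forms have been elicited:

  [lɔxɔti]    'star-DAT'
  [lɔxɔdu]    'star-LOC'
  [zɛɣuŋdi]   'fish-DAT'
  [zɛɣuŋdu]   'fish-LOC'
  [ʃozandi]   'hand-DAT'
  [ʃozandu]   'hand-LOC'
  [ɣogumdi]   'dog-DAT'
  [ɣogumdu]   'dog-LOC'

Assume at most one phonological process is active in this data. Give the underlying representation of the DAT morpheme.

/-ti/

The DAT morpheme has two allomorphs, [-di] and [-ti].
The LOC suffix, which begins with [d], is invariant after every stem; so [d] is not altered by any rule here.
The DAT suffix is therefore /-ti/ underlyingly, with post-nasal voicing: voiceless stops become voiced after a nasal.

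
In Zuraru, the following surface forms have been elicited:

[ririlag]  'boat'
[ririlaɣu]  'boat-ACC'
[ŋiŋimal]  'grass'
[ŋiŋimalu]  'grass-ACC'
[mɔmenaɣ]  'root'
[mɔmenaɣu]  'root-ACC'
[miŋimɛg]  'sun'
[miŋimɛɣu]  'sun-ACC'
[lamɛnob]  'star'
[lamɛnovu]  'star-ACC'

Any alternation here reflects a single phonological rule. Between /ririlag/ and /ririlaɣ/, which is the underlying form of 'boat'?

/ririlag/

The root 'boat' surfaces as [ririlag] and [ririlaɣu], with a stem-final [g] ~ [ɣ] alternation.
If /ɣ/ were underlying and a rule turned it into [g] in isolation, 'root' would also alternate; but it has [ɣ] in both [mɔmenaɣ] and [mɔmenaɣu].
The alternation reflects intervocalic spirantization: voiced stops become fricatives between vowels. /g/ is underlying.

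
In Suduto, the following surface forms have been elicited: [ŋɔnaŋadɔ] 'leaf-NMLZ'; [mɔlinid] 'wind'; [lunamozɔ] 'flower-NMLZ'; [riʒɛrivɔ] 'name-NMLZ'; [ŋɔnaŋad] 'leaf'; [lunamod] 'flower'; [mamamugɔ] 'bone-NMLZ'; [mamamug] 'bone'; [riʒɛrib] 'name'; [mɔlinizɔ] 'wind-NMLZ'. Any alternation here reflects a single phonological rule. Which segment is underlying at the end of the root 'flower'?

/z/

The root 'flower' surfaces as [lunamozɔ] and [lunamod], with a stem-final [z] ~ [d] alternation.
Compare 'leaf', with invariant [d] in [ŋɔnaŋadɔ] and [ŋɔnaŋad]: an analysis with underlying /d/ and a rule producing [z] before the NMLZ suffix would wrongly predict alternation here too.
So /z/ is underlying, and a rule of word-final hardening — voiced fricatives become stops word-finally — gives [d].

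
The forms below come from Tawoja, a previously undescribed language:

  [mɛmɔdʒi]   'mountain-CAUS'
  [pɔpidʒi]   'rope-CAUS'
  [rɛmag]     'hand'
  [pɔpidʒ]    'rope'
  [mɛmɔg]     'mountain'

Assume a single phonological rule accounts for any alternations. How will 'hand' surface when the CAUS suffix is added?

The root 'mountain' surfaces as [mɛmɔdʒi] and [mɛmɔg], with a stem-final [dʒ] ~ [g] alternation.
If /dʒ/ were underlying and a rule turned it into [g] in isolation, 'rope' would also alternate; but it has [dʒ] in both [pɔpidʒi] and [pɔpidʒ].
The alternation reflects palatalization before a front vowel: /g/ becomes palato-alveolar [dʒ] before a front vowel. /g/ is underlying.
The one attested form of 'hand', [rɛmag], shows underlying /rɛmag/. Applying the same rule before a front vowel gives [rɛmadʒi].

[rɛmadʒi]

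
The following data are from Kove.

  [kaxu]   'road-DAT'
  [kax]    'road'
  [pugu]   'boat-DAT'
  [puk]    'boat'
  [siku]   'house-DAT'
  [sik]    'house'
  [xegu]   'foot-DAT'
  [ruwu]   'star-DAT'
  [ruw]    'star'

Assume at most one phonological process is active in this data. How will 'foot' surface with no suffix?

'boat' shows [g] ~ [k] at the end of the stem ([pugu] vs [puk]).
But 'house' keeps [k] in both environments ([siku], [sik]), so there is no rule changing /k/ to [g] before the DAT suffix.
Therefore /g/ is basic and [k] is derived by word-final obstruent devoicing (voiced obstruents become voiceless word-finally).
The one attested form of 'foot', [xegu], shows underlying /xeg/. Applying the same rule word-finally gives [xek].

[xek]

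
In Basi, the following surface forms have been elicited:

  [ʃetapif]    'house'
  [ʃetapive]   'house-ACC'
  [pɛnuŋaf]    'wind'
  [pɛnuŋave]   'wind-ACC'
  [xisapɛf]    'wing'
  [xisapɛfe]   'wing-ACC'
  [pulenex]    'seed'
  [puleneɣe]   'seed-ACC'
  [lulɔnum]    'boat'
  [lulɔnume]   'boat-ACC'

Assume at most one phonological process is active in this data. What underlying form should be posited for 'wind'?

/pɛnuŋav/

The root 'wind' surfaces as [pɛnuŋaf] and [pɛnuŋave], with a stem-final [f] ~ [v] alternation.
But 'wing' keeps [f] in both environments ([xisapɛf], [xisapɛfe]), so there is no rule changing /f/ to [v] before the ACC suffix.
Therefore /v/ is basic and [f] is derived by word-final obstruent devoicing (voiced obstruents become voiceless word-finally).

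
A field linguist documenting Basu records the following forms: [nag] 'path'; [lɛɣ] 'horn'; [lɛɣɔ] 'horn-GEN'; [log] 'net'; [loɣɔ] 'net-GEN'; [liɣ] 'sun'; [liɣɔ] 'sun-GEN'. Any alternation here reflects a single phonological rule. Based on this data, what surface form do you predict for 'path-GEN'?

The stem for 'net' ends in [g] in [log] but [ɣ] in [loɣɔ].
But 'sun' keeps [ɣ] in both environments ([liɣ], [liɣɔ]), so there is no rule changing /ɣ/ to [g] in isolation.
The underlying segment must be /g/; voiced stops become fricatives between vowels, yielding [ɣ] there.
From [nag] the stem 'path' is /nag/; between vowels this yields [naɣɔ].

[naɣɔ]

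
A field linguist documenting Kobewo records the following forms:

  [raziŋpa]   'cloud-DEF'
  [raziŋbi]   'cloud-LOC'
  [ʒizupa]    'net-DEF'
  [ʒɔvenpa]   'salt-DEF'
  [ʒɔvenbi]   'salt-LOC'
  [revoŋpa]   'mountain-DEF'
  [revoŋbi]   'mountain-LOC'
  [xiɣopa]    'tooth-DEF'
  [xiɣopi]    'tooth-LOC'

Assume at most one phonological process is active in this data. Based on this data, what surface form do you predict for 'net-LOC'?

[ʒizupi]

The LOC morpheme has two allomorphs, [-bi] and [-pi].
The DEF suffix, which begins with [p], is invariant after every stem; so [p] is not altered by any rule here.
So the underlying form is /-bi/, and voiced stops become voiceless after a vowel.
After 'net', which ends in a vowel, the suffix surfaces as [-pi], giving [ʒizupi].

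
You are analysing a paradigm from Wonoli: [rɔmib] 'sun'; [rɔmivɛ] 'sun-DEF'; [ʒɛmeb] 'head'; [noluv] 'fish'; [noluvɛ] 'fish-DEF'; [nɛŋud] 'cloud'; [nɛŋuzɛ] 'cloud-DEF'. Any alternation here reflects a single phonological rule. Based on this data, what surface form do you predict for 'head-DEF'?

'sun' shows [b] ~ [v] at the end of the stem ([rɔmib] vs [rɔmivɛ]).
If /v/ were underlying and a rule turned it into [b] in isolation, 'fish' would also alternate; but it has [v] in both [noluv] and [noluvɛ].
The underlying segment must be /b/; voiced stops become fricatives between vowels, yielding [v] there.
The one attested form of 'head', [ʒɛmeb], shows underlying /ʒɛmeb/. Applying the same rule between vowels gives [ʒɛmevɛ].

[ʒɛmevɛ]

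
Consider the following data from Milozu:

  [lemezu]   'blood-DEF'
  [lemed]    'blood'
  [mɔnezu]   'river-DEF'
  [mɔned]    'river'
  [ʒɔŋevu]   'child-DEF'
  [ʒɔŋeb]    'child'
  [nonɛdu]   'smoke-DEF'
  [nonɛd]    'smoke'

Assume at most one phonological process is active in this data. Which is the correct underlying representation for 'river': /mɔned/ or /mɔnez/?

In [mɔnezu] and [mɔned] the final segment of 'river' alternates: [z] ~ [d].
The stem 'smoke' ([nonɛdu], [nonɛd]) shows [d] unchanged in both environments, so [d] cannot be basic with [z] derived before the DEF suffix.
So /z/ is underlying, and a rule of word-final hardening — voiced fricatives become stops word-finally — gives [d].

/mɔnez/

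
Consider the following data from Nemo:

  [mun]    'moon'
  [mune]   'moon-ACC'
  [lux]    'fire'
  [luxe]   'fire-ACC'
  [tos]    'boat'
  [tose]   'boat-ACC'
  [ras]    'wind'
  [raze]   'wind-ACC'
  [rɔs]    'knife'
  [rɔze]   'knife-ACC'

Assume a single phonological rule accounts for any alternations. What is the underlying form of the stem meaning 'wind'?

'wind' shows [s] ~ [z] at the end of the stem ([ras] vs [raze]).
Compare 'boat', with invariant [s] in [tos] and [tose]: an analysis with underlying /s/ and a rule producing [z] before the ACC suffix would wrongly predict alternation here too.
So /z/ is underlying, and a rule of word-final obstruent devoicing — voiced obstruents become voiceless word-finally — gives [s].
The underlying form of 'wind' is therefore /raz/.

/raz/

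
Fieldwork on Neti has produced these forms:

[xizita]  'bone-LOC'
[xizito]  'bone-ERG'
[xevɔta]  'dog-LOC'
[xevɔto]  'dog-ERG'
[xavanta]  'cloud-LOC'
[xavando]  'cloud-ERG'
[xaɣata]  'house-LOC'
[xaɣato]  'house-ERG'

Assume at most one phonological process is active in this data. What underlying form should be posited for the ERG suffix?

The ERG morpheme has two allomorphs, [-do] and [-to].
By contrast the LOC suffix keeps its initial [t] throughout — that segment must be underlying.
The ERG suffix is therefore /-do/ underlyingly, with post-vocalic devoicing: voiced stops become voiceless after a vowel.

/-do/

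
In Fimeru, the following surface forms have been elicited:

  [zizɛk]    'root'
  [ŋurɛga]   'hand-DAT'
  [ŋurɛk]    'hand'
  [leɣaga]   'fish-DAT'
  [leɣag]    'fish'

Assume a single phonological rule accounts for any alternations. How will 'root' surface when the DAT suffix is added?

[zizɛga]

The root 'hand' surfaces as [ŋurɛga] and [ŋurɛk], with a stem-final [g] ~ [k] alternation.
If /g/ were underlying and a rule turned it into [k] in isolation, 'fish' would also alternate; but it has [g] in both [leɣaga] and [leɣag].
Therefore /k/ is basic and [g] is derived by intervocalic voicing (voiceless stops become voiced between vowels).
The one attested form of 'root', [zizɛk], shows underlying /zizɛk/. Applying the same rule between vowels gives [zizɛga].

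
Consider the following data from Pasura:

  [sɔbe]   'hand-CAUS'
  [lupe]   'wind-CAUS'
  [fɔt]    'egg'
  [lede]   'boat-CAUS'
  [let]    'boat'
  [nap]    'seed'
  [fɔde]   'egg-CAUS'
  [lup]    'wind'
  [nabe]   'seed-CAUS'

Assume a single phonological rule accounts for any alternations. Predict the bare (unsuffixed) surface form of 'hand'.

The stem for 'seed' ends in [p] in [nap] but [b] in [nabe].
Compare 'wind', with invariant [p] in [lup] and [lupe]: an analysis with underlying /p/ and a rule producing [b] before the CAUS suffix would wrongly predict alternation here too.
Therefore /b/ is basic and [p] is derived by word-final obstruent devoicing (voiced obstruents become voiceless word-finally).
The one attested form of 'hand', [sɔbe], shows underlying /sɔb/. Applying the same rule word-finally gives [sɔp].

[sɔp]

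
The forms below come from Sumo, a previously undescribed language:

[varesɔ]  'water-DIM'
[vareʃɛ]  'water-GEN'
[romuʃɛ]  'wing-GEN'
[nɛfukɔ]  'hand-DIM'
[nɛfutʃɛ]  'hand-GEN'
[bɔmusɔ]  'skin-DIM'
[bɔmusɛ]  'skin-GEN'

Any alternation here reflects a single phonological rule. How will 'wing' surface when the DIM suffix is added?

'water' shows [s] ~ [ʃ] at the end of the stem ([varesɔ] vs [vareʃɛ]).
The stem 'skin' ([bɔmusɔ], [bɔmusɛ]) shows [s] unchanged in both environments, so [s] cannot be basic with [ʃ] derived before the GEN suffix.
Therefore /ʃ/ is basic and [s] is derived by depalatalization (palato-alveolar /tʃ/ and /ʃ/ become [k] and [s] when no front vowel follows).
From [romuʃɛ] the stem 'wing' is /romuʃ/; when no front vowel follows this yields [romusɔ].

[romusɔ]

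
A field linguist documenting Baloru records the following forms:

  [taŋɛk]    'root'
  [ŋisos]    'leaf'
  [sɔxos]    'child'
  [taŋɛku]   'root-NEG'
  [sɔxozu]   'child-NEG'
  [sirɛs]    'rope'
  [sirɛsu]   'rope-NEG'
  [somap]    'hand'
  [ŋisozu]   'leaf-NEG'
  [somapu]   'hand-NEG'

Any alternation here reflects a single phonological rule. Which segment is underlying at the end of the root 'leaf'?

The stem for 'leaf' ends in [s] in [ŋisos] but [z] in [ŋisozu].
But 'rope' keeps [s] in both environments ([sirɛs], [sirɛsu]), so there is no rule changing /s/ to [z] before the NEG suffix.
So /z/ is underlying, and a rule of word-final obstruent devoicing — voiced obstruents become voiceless word-finally — gives [s].

/z/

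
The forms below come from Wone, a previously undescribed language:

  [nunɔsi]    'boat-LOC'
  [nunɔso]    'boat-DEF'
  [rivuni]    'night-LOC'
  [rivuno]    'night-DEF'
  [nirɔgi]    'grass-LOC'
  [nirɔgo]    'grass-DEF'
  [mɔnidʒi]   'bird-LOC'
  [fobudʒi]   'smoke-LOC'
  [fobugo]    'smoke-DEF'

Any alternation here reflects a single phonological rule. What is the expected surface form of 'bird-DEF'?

[mɔnigo]

In [fobudʒi] and [fobugo] the final segment of 'smoke' alternates: [dʒ] ~ [g].
Compare 'grass', with invariant [g] in [nirɔgi] and [nirɔgo]: an analysis with underlying /g/ and a rule producing [dʒ] before the LOC suffix would wrongly predict alternation here too.
So /dʒ/ is underlying, and a rule of depalatalization — palato-alveolar /dʒ/ becomes [g] when no front vowel follows — gives [g].
The one attested form of 'bird', [mɔnidʒi], shows underlying /mɔnidʒ/. Applying the same rule when no front vowel follows gives [mɔnigo].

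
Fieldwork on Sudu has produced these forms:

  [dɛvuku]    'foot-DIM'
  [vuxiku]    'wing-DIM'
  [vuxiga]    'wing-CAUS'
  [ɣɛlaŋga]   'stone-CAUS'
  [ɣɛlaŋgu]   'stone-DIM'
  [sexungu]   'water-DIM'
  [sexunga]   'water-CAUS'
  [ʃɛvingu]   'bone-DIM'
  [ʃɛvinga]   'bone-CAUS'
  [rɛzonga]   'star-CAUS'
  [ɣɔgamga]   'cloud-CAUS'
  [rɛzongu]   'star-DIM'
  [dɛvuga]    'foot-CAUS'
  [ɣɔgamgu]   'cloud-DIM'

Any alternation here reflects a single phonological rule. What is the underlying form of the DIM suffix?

/-ku/

The DIM morpheme has two allomorphs, [-gu] and [-ku].
By contrast the CAUS suffix keeps its initial [g] throughout — that segment must be underlying.
The DIM suffix is therefore /-ku/ underlyingly, with post-nasal voicing: voiceless stops become voiced after a nasal.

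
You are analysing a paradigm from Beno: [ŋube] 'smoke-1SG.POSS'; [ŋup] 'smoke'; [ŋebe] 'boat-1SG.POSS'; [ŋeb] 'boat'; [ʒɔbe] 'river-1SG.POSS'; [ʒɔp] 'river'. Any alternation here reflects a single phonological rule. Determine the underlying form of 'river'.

/ʒɔp/

The stem for 'river' ends in [b] in [ʒɔbe] but [p] in [ʒɔp].
Compare 'boat', with invariant [b] in [ŋebe] and [ŋeb]: an analysis with underlying /b/ and a rule producing [p] in isolation would wrongly predict alternation here too.
So /p/ is underlying, and a rule of intervocalic voicing — voiceless stops become voiced between vowels — gives [b].
So 'river' = /ʒɔp/.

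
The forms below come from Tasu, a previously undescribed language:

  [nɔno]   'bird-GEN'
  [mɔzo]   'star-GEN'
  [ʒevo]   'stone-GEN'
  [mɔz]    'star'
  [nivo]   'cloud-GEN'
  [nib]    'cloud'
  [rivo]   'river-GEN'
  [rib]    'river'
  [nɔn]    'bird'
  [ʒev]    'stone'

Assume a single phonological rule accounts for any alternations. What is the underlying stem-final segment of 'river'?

In [rib] and [rivo] the final segment of 'river' alternates: [b] ~ [v].
But 'stone' keeps [v] in both environments ([ʒev], [ʒevo]), so there is no rule changing /v/ to [b] in isolation.
The underlying segment must be /b/; voiced stops become fricatives between vowels, yielding [v] there.

/b/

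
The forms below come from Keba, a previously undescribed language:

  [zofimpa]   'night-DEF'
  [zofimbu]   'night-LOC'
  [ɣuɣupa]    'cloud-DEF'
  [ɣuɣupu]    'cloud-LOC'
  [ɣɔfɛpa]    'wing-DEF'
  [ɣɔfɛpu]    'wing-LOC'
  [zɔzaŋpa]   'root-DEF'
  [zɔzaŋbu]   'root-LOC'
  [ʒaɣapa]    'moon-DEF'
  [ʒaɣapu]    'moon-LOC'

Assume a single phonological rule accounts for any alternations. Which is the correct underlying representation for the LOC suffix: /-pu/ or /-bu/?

/-bu/

The LOC morpheme has two allomorphs, [-bu] and [-pu].
The DEF suffix, which begins with [p], is invariant after every stem; so [p] is not altered by any rule here.
So the underlying form is /-bu/, and voiced stops become voiceless after a vowel.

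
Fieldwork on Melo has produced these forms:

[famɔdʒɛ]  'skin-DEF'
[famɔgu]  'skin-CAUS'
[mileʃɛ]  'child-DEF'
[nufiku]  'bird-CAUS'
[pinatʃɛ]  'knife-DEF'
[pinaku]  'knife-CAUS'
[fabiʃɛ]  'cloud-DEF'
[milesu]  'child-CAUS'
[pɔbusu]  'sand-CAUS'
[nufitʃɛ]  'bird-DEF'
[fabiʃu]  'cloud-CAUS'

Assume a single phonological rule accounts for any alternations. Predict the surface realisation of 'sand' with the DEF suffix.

The stem for 'child' ends in [ʃ] in [mileʃɛ] but [s] in [milesu].
Compare 'cloud', with invariant [ʃ] in [fabiʃɛ] and [fabiʃu]: an analysis with underlying /ʃ/ and a rule producing [s] before the CAUS suffix would wrongly predict alternation here too.
So /s/ is underlying, and a rule of palatalization before a front vowel — /k/, /g/ and /s/ become palato-alveolar [tʃ], [dʒ] and [ʃ] before a front vowel — gives [ʃ].
From [pɔbusu] the stem 'sand' is /pɔbus/; before a front vowel this yields [pɔbuʃɛ].

[pɔbuʃɛ]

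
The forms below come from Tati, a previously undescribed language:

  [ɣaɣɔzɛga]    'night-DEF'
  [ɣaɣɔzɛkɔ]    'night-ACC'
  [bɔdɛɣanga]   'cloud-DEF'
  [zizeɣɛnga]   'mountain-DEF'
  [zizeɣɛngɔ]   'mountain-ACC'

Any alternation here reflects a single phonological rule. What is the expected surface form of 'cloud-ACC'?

The ACC morpheme has two allomorphs, [-gɔ] and [-kɔ].
The DEF suffix, which begins with [g], is invariant after every stem; so [g] is not altered by any rule here.
So the underlying form is /-kɔ/, and voiceless stops become voiced after a nasal.
After 'cloud', which ends in a nasal, the suffix surfaces as [-gɔ], giving [bɔdɛɣangɔ].

[bɔdɛɣangɔ]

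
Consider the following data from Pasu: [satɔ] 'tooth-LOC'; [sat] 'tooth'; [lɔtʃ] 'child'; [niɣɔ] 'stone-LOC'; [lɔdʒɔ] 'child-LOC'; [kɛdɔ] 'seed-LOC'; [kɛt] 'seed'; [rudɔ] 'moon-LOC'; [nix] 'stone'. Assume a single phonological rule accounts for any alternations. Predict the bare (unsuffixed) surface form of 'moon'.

[rut]

The root 'seed' surfaces as [kɛt] and [kɛdɔ], with a stem-final [t] ~ [d] alternation.
Compare 'tooth', with invariant [t] in [sat] and [satɔ]: an analysis with underlying /t/ and a rule producing [d] before the LOC suffix would wrongly predict alternation here too.
So /d/ is underlying, and a rule of word-final obstruent devoicing — voiced obstruents become voiceless word-finally — gives [t].
From [rudɔ] the stem 'moon' is /rud/; word-finally this yields [rut].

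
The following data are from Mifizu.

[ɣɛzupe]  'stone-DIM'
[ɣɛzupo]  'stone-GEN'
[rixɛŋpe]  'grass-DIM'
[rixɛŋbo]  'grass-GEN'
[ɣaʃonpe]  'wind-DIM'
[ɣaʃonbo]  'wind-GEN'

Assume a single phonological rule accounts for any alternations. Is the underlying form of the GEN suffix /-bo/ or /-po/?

The GEN morpheme has two allomorphs, [-bo] and [-po].
By contrast the DIM suffix keeps its initial [p] throughout — that segment must be underlying.
The GEN suffix is therefore /-bo/ underlyingly, with post-vocalic devoicing: voiced stops become voiceless after a vowel.

/-bo/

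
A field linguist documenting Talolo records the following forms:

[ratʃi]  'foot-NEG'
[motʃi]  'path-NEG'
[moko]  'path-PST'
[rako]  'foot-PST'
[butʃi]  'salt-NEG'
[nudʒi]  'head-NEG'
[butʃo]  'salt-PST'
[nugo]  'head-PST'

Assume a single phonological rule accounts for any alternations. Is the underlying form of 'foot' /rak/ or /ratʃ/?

In [rako] and [ratʃi] the final segment of 'foot' alternates: [k] ~ [tʃ].
Compare 'salt', with invariant [tʃ] in [butʃo] and [butʃi]: an analysis with underlying /tʃ/ and a rule producing [k] before the PST suffix would wrongly predict alternation here too.
The underlying segment must be /k/; /k/ and /g/ become palato-alveolar [tʃ] and [dʒ] before a front vowel, yielding [tʃ] there.

/rak/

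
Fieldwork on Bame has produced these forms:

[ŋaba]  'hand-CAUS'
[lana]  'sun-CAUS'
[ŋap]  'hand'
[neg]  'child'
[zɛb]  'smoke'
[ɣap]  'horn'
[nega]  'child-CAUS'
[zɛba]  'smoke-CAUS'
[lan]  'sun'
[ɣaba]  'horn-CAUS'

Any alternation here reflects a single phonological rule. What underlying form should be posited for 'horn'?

/ɣap/

The root 'horn' surfaces as [ɣaba] and [ɣap], with a stem-final [b] ~ [p] alternation.
Compare 'smoke', with invariant [b] in [zɛba] and [zɛb]: an analysis with underlying /b/ and a rule producing [p] in isolation would wrongly predict alternation here too.
The underlying segment must be /p/; voiceless stops become voiced between vowels, yielding [b] there.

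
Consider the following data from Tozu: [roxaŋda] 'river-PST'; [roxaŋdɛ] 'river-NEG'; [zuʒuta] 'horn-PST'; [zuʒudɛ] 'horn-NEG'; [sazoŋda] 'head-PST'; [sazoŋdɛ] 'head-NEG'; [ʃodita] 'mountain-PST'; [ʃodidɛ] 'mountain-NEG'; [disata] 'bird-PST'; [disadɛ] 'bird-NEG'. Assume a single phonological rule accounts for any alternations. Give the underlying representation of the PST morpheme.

/-ta/

The PST suffix surfaces as [-da] and [-ta], depending on the final segment of the stem.
The NEG suffix, which begins with [d], is invariant after every stem; so [d] is not altered by any rule here.
The PST suffix is therefore /-ta/ underlyingly, with post-nasal voicing: voiceless stops become voiced after a nasal.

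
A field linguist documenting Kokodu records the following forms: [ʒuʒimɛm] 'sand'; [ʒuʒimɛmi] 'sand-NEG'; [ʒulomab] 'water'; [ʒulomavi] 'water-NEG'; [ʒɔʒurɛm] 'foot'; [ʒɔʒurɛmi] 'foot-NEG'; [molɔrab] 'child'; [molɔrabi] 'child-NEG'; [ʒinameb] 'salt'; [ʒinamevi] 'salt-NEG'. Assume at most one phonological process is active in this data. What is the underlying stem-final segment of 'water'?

The root 'water' surfaces as [ʒulomab] and [ʒulomavi], with a stem-final [b] ~ [v] alternation.
Compare 'child', with invariant [b] in [molɔrab] and [molɔrabi]: an analysis with underlying /b/ and a rule producing [v] before the NEG suffix would wrongly predict alternation here too.
So /v/ is underlying, and a rule of word-final hardening — voiced fricatives become stops word-finally — gives [b].

/v/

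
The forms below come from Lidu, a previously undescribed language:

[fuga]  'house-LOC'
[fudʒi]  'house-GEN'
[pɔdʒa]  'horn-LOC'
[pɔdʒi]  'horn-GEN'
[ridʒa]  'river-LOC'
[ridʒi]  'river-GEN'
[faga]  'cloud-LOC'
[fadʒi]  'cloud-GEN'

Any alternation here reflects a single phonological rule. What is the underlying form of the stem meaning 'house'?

The stem for 'house' ends in [g] in [fuga] but [dʒ] in [fudʒi].
If /dʒ/ were underlying and a rule turned it into [g] before the LOC suffix, 'horn' would also alternate; but it has [dʒ] in both [pɔdʒa] and [pɔdʒi].
So /g/ is underlying, and a rule of palatalization before a front vowel — /g/ becomes palato-alveolar [dʒ] before a front vowel — gives [dʒ].

/fug/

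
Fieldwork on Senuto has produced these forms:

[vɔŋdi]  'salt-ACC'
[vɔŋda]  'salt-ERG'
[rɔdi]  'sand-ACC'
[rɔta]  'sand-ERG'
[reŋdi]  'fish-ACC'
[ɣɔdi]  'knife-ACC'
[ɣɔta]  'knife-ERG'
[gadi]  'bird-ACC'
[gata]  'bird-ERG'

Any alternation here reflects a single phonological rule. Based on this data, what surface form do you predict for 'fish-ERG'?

The ERG suffix surfaces as [-da] and [-ta], depending on the final segment of the stem.
By contrast the ACC suffix keeps its initial [d] throughout — that segment must be underlying.
The ERG suffix is therefore /-ta/ underlyingly, with post-nasal voicing: voiceless stops become voiced after a nasal.
After 'fish', which ends in a nasal, the suffix surfaces as [-da], giving [reŋda].

[reŋda]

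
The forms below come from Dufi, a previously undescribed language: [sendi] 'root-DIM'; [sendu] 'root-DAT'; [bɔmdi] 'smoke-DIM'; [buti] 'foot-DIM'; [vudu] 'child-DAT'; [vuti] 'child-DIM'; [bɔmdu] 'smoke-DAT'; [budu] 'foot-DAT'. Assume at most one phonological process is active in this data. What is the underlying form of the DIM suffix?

/-ti/

The DIM suffix surfaces as [-di] and [-ti], depending on the final segment of the stem.
By contrast the DAT suffix keeps its initial [d] throughout — that segment must be underlying.
So the underlying form is /-ti/, and voiceless stops become voiced after a nasal.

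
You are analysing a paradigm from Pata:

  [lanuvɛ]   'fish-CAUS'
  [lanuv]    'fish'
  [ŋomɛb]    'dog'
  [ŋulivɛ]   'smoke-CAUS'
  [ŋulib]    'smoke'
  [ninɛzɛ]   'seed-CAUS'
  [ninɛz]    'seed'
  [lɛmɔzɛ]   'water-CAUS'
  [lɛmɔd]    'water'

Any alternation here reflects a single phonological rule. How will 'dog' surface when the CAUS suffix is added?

[ŋomɛvɛ]

'smoke' shows [v] ~ [b] at the end of the stem ([ŋulivɛ] vs [ŋulib]).
If /v/ were underlying and a rule turned it into [b] in isolation, 'fish' would also alternate; but it has [v] in both [lanuvɛ] and [lanuv].
The underlying segment must be /b/; voiced stops become fricatives between vowels, yielding [v] there.
From [ŋomɛb] the stem 'dog' is /ŋomɛb/; between vowels this yields [ŋomɛvɛ].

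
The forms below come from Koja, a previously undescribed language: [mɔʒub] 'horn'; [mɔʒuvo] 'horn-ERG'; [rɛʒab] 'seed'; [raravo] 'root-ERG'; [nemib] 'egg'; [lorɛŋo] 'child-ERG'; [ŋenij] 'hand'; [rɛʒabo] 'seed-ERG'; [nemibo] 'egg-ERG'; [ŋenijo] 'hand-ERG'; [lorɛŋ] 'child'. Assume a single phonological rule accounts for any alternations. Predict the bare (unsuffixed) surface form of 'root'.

[rarab]

In [mɔʒub] and [mɔʒuvo] the final segment of 'horn' alternates: [b] ~ [v].
But 'egg' keeps [b] in both environments ([nemib], [nemibo]), so there is no rule changing /b/ to [v] before the ERG suffix.
The underlying segment must be /v/; voiced fricatives become stops word-finally, yielding [b] there.
From [raravo] the stem 'root' is /rarav/; word-finally this yields [rarab].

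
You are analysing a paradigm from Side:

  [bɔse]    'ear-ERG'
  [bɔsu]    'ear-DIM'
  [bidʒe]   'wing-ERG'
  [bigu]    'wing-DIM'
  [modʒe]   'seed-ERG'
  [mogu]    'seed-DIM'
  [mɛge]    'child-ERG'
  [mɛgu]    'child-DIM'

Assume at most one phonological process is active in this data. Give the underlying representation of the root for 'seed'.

/modʒ/

The root 'seed' surfaces as [modʒe] and [mogu], with a stem-final [dʒ] ~ [g] alternation.
Compare 'child', with invariant [g] in [mɛge] and [mɛgu]: an analysis with underlying /g/ and a rule producing [dʒ] before the ERG suffix would wrongly predict alternation here too.
The alternation reflects depalatalization: palato-alveolar /dʒ/ becomes [g] when no front vowel follows. /dʒ/ is underlying.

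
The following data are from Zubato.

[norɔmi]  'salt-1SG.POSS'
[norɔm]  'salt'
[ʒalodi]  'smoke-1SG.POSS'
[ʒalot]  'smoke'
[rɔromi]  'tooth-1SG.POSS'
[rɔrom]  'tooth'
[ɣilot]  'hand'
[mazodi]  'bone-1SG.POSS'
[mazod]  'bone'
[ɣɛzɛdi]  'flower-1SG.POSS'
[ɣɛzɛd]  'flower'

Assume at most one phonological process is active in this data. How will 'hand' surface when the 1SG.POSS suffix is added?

[ɣilodi]

The root 'smoke' surfaces as [ʒalodi] and [ʒalot], with a stem-final [d] ~ [t] alternation.
If /d/ were underlying and a rule turned it into [t] in isolation, 'flower' would also alternate; but it has [d] in both [ɣɛzɛdi] and [ɣɛzɛd].
So /t/ is underlying, and a rule of intervocalic voicing — voiceless stops become voiced between vowels — gives [d].
The one attested form of 'hand', [ɣilot], shows underlying /ɣilot/. Applying the same rule between vowels gives [ɣilodi].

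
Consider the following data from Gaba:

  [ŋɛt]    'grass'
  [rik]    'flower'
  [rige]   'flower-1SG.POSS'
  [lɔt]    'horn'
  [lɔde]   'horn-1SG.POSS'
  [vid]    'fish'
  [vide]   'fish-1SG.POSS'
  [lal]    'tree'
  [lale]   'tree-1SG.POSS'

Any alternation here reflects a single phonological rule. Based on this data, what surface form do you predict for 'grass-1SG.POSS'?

[ŋɛde]

'horn' shows [t] ~ [d] at the end of the stem ([lɔt] vs [lɔde]).
The stem 'fish' ([vid], [vide]) shows [d] unchanged in both environments, so [d] cannot be basic with [t] derived in isolation.
The alternation reflects intervocalic voicing: voiceless stops become voiced between vowels. /t/ is underlying.
From [ŋɛt] the stem 'grass' is /ŋɛt/; between vowels this yields [ŋɛde].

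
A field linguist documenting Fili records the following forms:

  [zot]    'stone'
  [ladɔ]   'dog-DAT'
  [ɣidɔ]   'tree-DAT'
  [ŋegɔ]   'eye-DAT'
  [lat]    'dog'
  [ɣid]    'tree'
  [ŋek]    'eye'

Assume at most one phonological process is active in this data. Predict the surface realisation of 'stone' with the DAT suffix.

[zodɔ]

'dog' shows [t] ~ [d] at the end of the stem ([lat] vs [ladɔ]).
If /d/ were underlying and a rule turned it into [t] in isolation, 'tree' would also alternate; but it has [d] in both [ɣid] and [ɣidɔ].
So /t/ is underlying, and a rule of intervocalic voicing — voiceless stops become voiced between vowels — gives [d].
From [zot] the stem 'stone' is /zot/; between vowels this yields [zodɔ].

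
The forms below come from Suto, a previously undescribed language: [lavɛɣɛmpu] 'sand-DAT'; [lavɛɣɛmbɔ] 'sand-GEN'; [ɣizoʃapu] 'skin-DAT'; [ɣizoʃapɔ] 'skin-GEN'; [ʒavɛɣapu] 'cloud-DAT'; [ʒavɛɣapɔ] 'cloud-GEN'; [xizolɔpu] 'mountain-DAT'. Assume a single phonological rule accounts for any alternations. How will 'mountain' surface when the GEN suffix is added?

[xizolɔpɔ]

The GEN morpheme has two allomorphs, [-bɔ] and [-pɔ].
By contrast the DAT suffix keeps its initial [p] throughout — that segment must be underlying.
So the underlying form is /-bɔ/, and voiced stops become voiceless after a vowel.
After 'mountain', which ends in a vowel, the suffix surfaces as [-pɔ], giving [xizolɔpɔ].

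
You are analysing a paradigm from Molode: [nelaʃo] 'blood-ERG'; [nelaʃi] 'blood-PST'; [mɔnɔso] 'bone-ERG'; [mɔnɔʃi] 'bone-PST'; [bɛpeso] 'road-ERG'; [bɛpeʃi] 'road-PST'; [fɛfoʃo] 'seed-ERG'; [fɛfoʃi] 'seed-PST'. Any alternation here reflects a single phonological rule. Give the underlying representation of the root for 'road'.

In [bɛpeso] and [bɛpeʃi] the final segment of 'road' alternates: [s] ~ [ʃ].
But 'seed' keeps [ʃ] in both environments ([fɛfoʃo], [fɛfoʃi]), so there is no rule changing /ʃ/ to [s] before the ERG suffix.
Therefore /s/ is basic and [ʃ] is derived by palatalization before a front vowel (/s/ becomes palato-alveolar [ʃ] before a front vowel).

/bɛpes/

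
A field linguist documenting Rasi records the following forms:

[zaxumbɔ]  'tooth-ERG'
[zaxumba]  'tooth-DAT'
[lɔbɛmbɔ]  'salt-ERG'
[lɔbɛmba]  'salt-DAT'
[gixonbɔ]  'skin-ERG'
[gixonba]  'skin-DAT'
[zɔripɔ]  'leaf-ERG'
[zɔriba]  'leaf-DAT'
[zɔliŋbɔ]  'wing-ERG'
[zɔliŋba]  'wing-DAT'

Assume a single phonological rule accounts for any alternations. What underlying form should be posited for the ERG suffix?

The ERG morpheme has two allomorphs, [-bɔ] and [-pɔ].
The DAT suffix, which begins with [b], is invariant after every stem; so [b] is not altered by any rule here.
So the underlying form is /-pɔ/, and voiceless stops become voiced after a nasal.

/-pɔ/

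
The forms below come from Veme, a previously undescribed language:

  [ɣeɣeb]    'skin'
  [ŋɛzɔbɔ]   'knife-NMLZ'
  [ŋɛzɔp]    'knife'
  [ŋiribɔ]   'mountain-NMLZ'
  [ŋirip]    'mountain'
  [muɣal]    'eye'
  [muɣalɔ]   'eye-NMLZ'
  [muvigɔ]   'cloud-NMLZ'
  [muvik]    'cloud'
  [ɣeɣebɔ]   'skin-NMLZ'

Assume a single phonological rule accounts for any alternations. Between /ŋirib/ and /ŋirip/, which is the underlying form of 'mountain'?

/ŋirip/

The stem for 'mountain' ends in [p] in [ŋirip] but [b] in [ŋiribɔ].
But 'skin' keeps [b] in both environments ([ɣeɣeb], [ɣeɣebɔ]), so there is no rule changing /b/ to [p] in isolation.
So /p/ is underlying, and a rule of intervocalic voicing — voiceless stops become voiced between vowels — gives [b].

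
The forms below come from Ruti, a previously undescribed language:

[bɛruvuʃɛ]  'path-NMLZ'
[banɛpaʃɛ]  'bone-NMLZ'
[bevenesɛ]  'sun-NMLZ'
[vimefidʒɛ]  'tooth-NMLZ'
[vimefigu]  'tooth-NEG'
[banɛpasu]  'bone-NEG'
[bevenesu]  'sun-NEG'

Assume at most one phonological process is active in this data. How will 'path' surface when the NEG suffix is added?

[bɛruvusu]

The root 'bone' surfaces as [banɛpasu] and [banɛpaʃɛ], with a stem-final [s] ~ [ʃ] alternation.
But 'sun' keeps [s] in both environments ([bevenesu], [bevenesɛ]), so there is no rule changing /s/ to [ʃ] before the NMLZ suffix.
The underlying segment must be /ʃ/; palato-alveolar /dʒ/ and /ʃ/ become [g] and [s] when no front vowel follows, yielding [s] there.
The one attested form of 'path', [bɛruvuʃɛ], shows underlying /bɛruvuʃ/. Applying the same rule when no front vowel follows gives [bɛruvusu].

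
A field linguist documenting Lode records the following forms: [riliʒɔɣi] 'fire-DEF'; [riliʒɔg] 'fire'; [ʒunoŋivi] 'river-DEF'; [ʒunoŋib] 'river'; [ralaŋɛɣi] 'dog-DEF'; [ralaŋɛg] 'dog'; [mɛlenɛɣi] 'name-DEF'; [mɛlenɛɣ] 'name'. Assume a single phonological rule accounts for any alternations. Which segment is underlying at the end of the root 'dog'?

The root 'dog' surfaces as [ralaŋɛɣi] and [ralaŋɛg], with a stem-final [ɣ] ~ [g] alternation.
The stem 'name' ([mɛlenɛɣi], [mɛlenɛɣ]) shows [ɣ] unchanged in both environments, so [ɣ] cannot be basic with [g] derived in isolation.
Therefore /g/ is basic and [ɣ] is derived by intervocalic spirantization (voiced stops become fricatives between vowels).

/g/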